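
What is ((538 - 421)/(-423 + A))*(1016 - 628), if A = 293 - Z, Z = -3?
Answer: -45396/127 ≈ -357.45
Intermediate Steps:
A = 296 (A = 293 - 1*(-3) = 293 + 3 = 296)
((538 - 421)/(-423 + A))*(1016 - 628) = ((538 - 421)/(-423 + 296))*(1016 - 628) = (117/(-127))*388 = (117*(-1/127))*388 = -117/127*388 = -45396/127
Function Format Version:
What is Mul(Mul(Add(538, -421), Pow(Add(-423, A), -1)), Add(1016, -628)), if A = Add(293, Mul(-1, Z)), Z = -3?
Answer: Rational(-45396, 127) ≈ -357.45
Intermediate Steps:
A = 296 (A = Add(293, Mul(-1, -3)) = Add(293, 3) = 296)
Mul(Mul(Add(538, -421), Pow(Add(-423, A), -1)), Add(1016, -628)) = Mul(Mul(Add(538, -421), Pow(Add(-423, 296), -1)), Add(1016, -628)) = Mul(Mul(117, Pow(-127, -1)), 388) = Mul(Mul(117, Rational(-1, 127)), 388) = Mul(Rational(-117, 127), 388) = Rational(-45396, 127)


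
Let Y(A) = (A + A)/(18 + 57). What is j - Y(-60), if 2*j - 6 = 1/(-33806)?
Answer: 1555071/338060 ≈ 4.6000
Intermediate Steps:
j = 202835/67612 (j = 3 + (½)/(-33806) = 3 + (½)*(-1/33806) = 3 - 1/67612 = 202835/67612 ≈ 3.0000)
Y(A) = 2*A/75 (Y(A) = (2*A)/75 = (2*A)*(1/75) = 2*A/75)
j - Y(-60) = 202835/67612 - 2*(-60)/75 = 202835/67612 - 1*(-8/5) = 202835/67612 + 8/5 = 1555071/338060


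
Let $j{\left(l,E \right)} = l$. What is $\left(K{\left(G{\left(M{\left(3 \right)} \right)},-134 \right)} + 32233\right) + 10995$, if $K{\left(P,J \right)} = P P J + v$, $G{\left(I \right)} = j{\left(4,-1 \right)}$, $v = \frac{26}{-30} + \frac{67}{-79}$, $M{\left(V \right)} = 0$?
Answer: $\frac{48682508}{1185} \approx 41082.0$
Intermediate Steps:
$v = - \frac{2032}{1185}$ ($v = 26 \left(- \frac{1}{30}\right) + 67 \left(- \frac{1}{79}\right) = - \frac{13}{15} - \frac{67}{79} = - \frac{2032}{1185} \approx -1.7148$)
$G{\left(I \right)} = 4$
$K{\left(P,J \right)} = - \frac{2032}{1185} + J P^{2}$ ($K{\left(P,J \right)} = P P J - \frac{2032}{1185} = P^{2} J - \frac{2032}{1185} = J P^{2} - \frac{2032}{1185} = - \frac{2032}{1185} + J P^{2}$)
$\left(K{\left(G{\left(M{\left(3 \right)} \right)},-134 \right)} + 32233\right) + 10995 = \left(\left(- \frac{2032}{1185} - 134 \cdot 4^{2}\right) + 32233\right) + 10995 = \left(\left(- \frac{2032}{1185} - 2144\right) + 32233\right) + 10995 = \left(- \frac{2542672}{1185} + 32233\right) + 10995 = \frac{35653433}{1185} + 10995 = \frac{48682508}{1185}$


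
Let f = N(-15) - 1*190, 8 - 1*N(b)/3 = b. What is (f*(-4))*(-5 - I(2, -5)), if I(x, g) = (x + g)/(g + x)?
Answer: -2904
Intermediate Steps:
I(x, g) = 1 (I(x, g) = (g + x)/(g + x) = 1)
N(b) = 24 - 3*b
f = -121 (f = (24 - 3*(-15)) - 1*190 = (24 + 45) - 190 = 69 - 190 = -121)
(f*(-4))*(-5 - I(2, -5)) = (-121*(-4))*(-5 - 1*1) = 484*(-5 - 1) = 484*(-6) = -2904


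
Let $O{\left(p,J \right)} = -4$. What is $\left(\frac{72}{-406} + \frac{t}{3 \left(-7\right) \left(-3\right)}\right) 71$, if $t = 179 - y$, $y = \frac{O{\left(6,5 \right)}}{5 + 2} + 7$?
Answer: $\frac{2326244}{12789} \approx 181.89$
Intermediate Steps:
$y = \frac{45}{7}$ ($y = - \frac{4}{5 + 2} + 7 = - \frac{4}{7} + 7 = \frac{45}{7} \approx 6.4286$)
$t = \frac{1208}{7}$ ($t = 179 - \frac{45}{7} = \frac{1208}{7} \approx 172.57$)
$\left(\frac{72}{-406} + \frac{t}{3 \left(-7\right) \left(-3\right)}\right) 71 = \left(\frac{72}{-406} + \frac{1208}{7 \cdot 3 \left(-7\right) \left(-3\right)}\right) 71 = \left(72 \left(- \frac{1}{406}\right) + \frac{1208}{7 \left(\left(-21\right) \left(-3\right)\right)}\right) 71 = \left(- \frac{36}{203} + \frac{1208}{7 \cdot 63}\right) 71 = \left(- \frac{36}{203} + \frac{1208}{7} \cdot \frac{1}{63}\right) 71 = \left(- \frac{36}{203} + \frac{1208}{441}\right) 71 = \frac{32764}{12789} \cdot 71 = \frac{2326244}{12789}$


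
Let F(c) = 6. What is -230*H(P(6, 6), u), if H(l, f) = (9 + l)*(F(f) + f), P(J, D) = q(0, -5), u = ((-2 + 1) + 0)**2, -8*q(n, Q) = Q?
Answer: -61985/4 ≈ -15496.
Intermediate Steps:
q(n, Q) = -Q/8
u = 1 (u = (-1 + 0)**2 = (-1)**2 = 1)
P(J, D) = 5/8 (P(J, D) = -1/8*(-5) = 5/8)
H(l, f) = (6 + f)*(9 + l) (H(l, f) = (9 + l)*(6 + f) = (6 + f)*(9 + l))
-230*H(P(6, 6), u) = -230*(54 + 6*(5/8) + 9*1 + 1*(5/8)) = -230*(54 + 15/4 + 9 + 5/8) = -230*539/8 = -61985/4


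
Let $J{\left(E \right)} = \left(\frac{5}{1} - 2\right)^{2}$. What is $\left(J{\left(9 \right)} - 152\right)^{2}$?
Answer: $20449$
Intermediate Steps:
$J{\left(E \right)} = 9$ ($J{\left(E \right)} = \left(5 \cdot 1 - 2\right)^{2} = \left(5 - 2\right)^{2} = 3^{2} = 9$)
$\left(J{\left(9 \right)} - 152\right)^{2} = \left(9 - 152\right)^{2} = \left(-143\right)^{2} = 20449$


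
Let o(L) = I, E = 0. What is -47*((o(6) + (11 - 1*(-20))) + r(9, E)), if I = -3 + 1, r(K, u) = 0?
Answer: -1363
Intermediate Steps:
I = -2
o(L) = -2
-47*((o(6) + (11 - 1*(-20))) + r(9, E)) = -47*((-2 + (11 - 1*(-20))) + 0) = -47*((-2 + (11 + 20)) + 0) = -47*((-2 + 31) + 0) = -47*(29 + 0) = -47*29 = -1363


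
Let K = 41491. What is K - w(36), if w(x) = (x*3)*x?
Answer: 37603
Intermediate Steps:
w(x) = 3*x**2 (w(x) = (3*x)*x = 3*x**2)
K - w(36) = 41491 - 3*36**2 = 41491 - 3*1296 = 41491 - 1*3888 = 41491 - 3888 = 37603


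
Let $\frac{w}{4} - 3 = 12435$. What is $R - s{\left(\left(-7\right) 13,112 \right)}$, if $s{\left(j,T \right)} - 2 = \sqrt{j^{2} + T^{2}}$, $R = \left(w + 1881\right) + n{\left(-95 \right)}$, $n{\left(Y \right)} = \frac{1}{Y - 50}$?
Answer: $\frac{7486494}{145} - 35 \sqrt{17} \approx 51487.0$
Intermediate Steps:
$w = 49752$ ($w = 12 + 4 \cdot 12435 = 12 + 49740 = 49752$)
$n{\left(Y \right)} = \frac{1}{-50 + Y}$
$R = \frac{7486784}{145}$ ($R = \left(49752 + 1881\right) + \frac{1}{-50 - 95} = 51633 + \frac{1}{-145} = 51633 - \frac{1}{145} = \frac{7486784}{145} \approx 51633.0$)
$s{\left(j,T \right)} = 2 + \sqrt{T^{2} + j^{2}}$ ($s{\left(j,T \right)} = 2 + \sqrt{j^{2} + T^{2}} = 2 + \sqrt{T^{2} + j^{2}}$)
$R - s{\left(\left(-7\right) 13,112 \right)} = \frac{7486784}{145} - \left(2 + \sqrt{112^{2} + \left(\left(-7\right) 13\right)^{2}}\right) = \frac{7486784}{145} - \left(2 + \sqrt{12544 + \left(-91\right)^{2}}\right) = \frac{7486784}{145} - \left(2 + \sqrt{12544 + 8281}\right) = \frac{7486784}{145} - \left(2 + \sqrt{20825}\right) = \frac{7486784}{145} - \left(2 + 35 \sqrt{17}\right) = \frac{7486494}{145} - 35 \sqrt{17}$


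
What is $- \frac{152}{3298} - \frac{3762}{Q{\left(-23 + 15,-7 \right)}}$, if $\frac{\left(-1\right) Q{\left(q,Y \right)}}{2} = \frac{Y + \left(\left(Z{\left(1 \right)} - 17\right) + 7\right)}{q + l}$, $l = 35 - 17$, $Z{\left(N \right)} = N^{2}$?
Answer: $- \frac{15509453}{13192} \approx -1175.7$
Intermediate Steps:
$l = 18$
$Q{\left(q,Y \right)} = - \frac{2 \left(-9 + Y\right)}{18 + q}$ ($Q{\left(q,Y \right)} = - 2 \frac{Y + \left(\left(1^{2} - 17\right) + 7\right)}{q + 18} = - 2 \frac{Y + \left(\left(1 - 17\right) + 7\right)}{18 + q} = - 2 \frac{Y + \left(-16 + 7\right)}{18 + q} = - 2 \frac{Y - 9}{18 + q} = - 2 \frac{-9 + Y}{18 + q} = - \frac{2 \left(-9 + Y\right)}{18 + q}$)
$- \frac{152}{3298} - \frac{3762}{Q{\left(-23 + 15,-7 \right)}} = - \frac{152}{3298} - \frac{3762}{2 \frac{1}{18 + \left(-23 + 15\right)} \left(9 - -7\right)} = \left(-152\right) \frac{1}{3298} - \frac{3762}{2 \frac{1}{18 - 8} \left(9 + 7\right)} = - \frac{76}{1649} - \frac{3762}{2 \cdot \frac{1}{10} \cdot 16} = - \frac{76}{1649} - \frac{3762}{\frac{16}{5}} = - \frac{76}{1649} - \frac{9405}{8} = - \frac{15509453}{13192}$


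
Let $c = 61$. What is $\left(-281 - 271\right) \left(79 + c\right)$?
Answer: $-77280$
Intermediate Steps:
$\left(-281 - 271\right) \left(79 + c\right) = \left(-281 - 271\right) \left(79 + 61\right) = \left(-552\right) 140 = -77280$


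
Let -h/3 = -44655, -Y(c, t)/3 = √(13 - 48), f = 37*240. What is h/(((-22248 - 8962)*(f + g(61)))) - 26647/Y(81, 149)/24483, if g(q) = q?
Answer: -26793/55809722 - 26647*I*√35/2570715 ≈ -0.00048008 - 0.061324*I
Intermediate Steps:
f = 8880
Y(c, t) = -3*I*√35 (Y(c, t) = -3*√(13 - 48) = -3*I*√35)
h = 133965 (h = -3*(-44655) = 133965)
h/(((-22248 - 8962)*(f + g(61)))) - 26647/Y(81, 149)/24483 = 133965/(((-22248 - 8962)*(8880 + 61))) - 26647*I*√35/105/24483 = 133965/((-31210*8941)) - 26647*I*√35/105*(1/24483) = 133965/(-279048610) - 26647*I*√35/105*(1/24483) = 133965*(-1/279048610) - 26647*I*√35/2570715 = -26793/55809722 - 26647*I*√35/2570715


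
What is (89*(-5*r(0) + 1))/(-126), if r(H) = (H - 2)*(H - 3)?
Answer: 2581/126 ≈ 20.484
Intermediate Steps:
r(H) = (-3 + H)*(-2 + H) (r(H) = (-2 + H)*(-3 + H) = (-3 + H)*(-2 + H))
(89*(-5*r(0) + 1))/(-126) = (89*(-5*(6 + 0² - 5*0) + 1))/(-126) = (89*(-5*(6 + 0 + 0) + 1))*(-1/126) = (89*(-5*6 + 1))*(-1/126) = (89*(-30 + 1))*(-1/126) = (89*(-29))*(-1/126) = -2581*(-1/126) = 2581/126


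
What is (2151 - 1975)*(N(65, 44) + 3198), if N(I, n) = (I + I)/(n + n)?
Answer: 563108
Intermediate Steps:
N(I, n) = I/n (N(I, n) = (2*I)/((2*n)) = (2*I)*(1/(2*n)) = I/n)
(2151 - 1975)*(N(65, 44) + 3198) = (2151 - 1975)*(65/44 + 3198) = 176*(65*(1/44) + 3198) = 176*(65/44 + 3198) = 176*(140777/44) = 563108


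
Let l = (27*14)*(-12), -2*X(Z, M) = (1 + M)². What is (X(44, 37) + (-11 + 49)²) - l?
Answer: 5258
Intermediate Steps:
X(Z, M) = -(1 + M)²/2
l = -4536 (l = 378*(-12) = -4536)
(X(44, 37) + (-11 + 49)²) - l = (-(1 + 37)²/2 + (-11 + 49)²) - 1*(-4536) = (-½*38² + 38²) + 4536 = (-½*1444 + 1444) + 4536 = (-722 + 1444) + 4536 = 722 + 4536 = 5258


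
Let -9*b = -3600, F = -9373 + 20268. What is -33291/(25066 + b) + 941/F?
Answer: -338741939/277452070 ≈ -1.2209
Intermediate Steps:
F = 10895
b = 400 (b = -⅑*(-3600) = 400)
-33291/(25066 + b) + 941/F = -33291/(25066 + 400) + 941/10895 = -33291/25466 + 941*(1/10895) = -33291*1/25466 + 941/10895 = -33291/25466 + 941/10895 = -338741939/277452070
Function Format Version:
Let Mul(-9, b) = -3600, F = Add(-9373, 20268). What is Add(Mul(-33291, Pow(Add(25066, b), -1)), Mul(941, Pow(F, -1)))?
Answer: Rational(-338741939, 277452070) ≈ -1.2209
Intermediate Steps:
F = 10895
b = 400 (b = Mul(Rational(-1, 9), -3600) = 400)
Add(Mul(-33291, Pow(Add(25066, b), -1)), Mul(941, Pow(F, -1))) = Add(Mul(-33291, Pow(Add(25066, 400), -1)), Mul(941, Pow(10895, -1))) = Add(Mul(-33291, Pow(25466, -1)), Mul(941, Rational(1, 10895))) = Add(Mul(-33291, Rational(1, 25466)), Rational(941, 10895)) = Add(Rational(-33291, 25466), Rational(941, 10895)) = Rational(-338741939, 277452070)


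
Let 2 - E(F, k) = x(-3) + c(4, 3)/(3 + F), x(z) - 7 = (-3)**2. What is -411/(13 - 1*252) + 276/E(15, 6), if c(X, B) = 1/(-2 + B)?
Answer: -47103/2629 ≈ -17.917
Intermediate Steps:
x(z) = 16 (x(z) = 7 + (-3)**2 = 7 + 9 = 16)
E(F, k) = -14 - 1/(3 + F) (E(F, k) = 2 - (16 + 1/((3 + F)*(-2 + 3))) = 2 - (16 + 1/((3 + F)*1)) = 2 - (16 + 1/(3 + F)) = 2 + (-16 - 1/(3 + F)) = -14 - 1/(3 + F))
-411/(13 - 1*252) + 276/E(15, 6) = -411/(13 - 1*252) + 276/(((-43 - 14*15)/(3 + 15))) = -411/(13 - 252) + 276/(((-43 - 210)/18)) = -411/(-239) + 276/(((1/18)*(-253))) = -411*(-1/239) + 276/(-253/18) = 411/239 + 276*(-18/253) = 411/239 - 216/11 = -47103/2629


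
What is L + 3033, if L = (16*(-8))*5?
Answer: 2393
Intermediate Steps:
L = -640 (L = -128*5 = -640)
L + 3033 = -640 + 3033 = 2393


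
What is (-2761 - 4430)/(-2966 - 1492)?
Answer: 2397/1486 ≈ 1.6131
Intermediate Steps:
(-2761 - 4430)/(-2966 - 1492) = -7191/(-4458) = -7191*(-1/4458) = 2397/1486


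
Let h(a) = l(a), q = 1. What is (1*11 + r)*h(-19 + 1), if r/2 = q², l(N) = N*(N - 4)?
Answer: 5148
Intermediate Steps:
l(N) = N*(-4 + N)
h(a) = a*(-4 + a)
r = 2 (r = 2*1² = 2*1 = 2)
(1*11 + r)*h(-19 + 1) = (1*11 + 2)*((-19 + 1)*(-4 + (-19 + 1))) = (11 + 2)*(-18*(-4 - 18)) = 13*(-18*(-22)) = 13*396 = 5148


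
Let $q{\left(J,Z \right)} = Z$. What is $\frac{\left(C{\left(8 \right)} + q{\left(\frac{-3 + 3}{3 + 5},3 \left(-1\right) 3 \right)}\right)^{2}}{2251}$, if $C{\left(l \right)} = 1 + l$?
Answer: $0$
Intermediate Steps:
$\frac{\left(C{\left(8 \right)} + q{\left(\frac{-3 + 3}{3 + 5},3 \left(-1\right) 3 \right)}\right)^{2}}{2251} = \frac{\left(\left(1 + 8\right) + 3 \left(-1\right) 3\right)^{2}}{2251} = \left(9 - 9\right)^{2} \cdot \frac{1}{2251} = 0^{2} \cdot \frac{1}{2251} = 0 \cdot \frac{1}{2251} = 0$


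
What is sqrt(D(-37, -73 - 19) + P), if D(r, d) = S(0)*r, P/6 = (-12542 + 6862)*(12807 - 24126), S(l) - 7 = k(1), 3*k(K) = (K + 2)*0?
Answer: sqrt(385751261) ≈ 19641.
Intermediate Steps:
k(K) = 0 (k(K) = ((K + 2)*0)/3 = ((2 + K)*0)/3 = (1/3)*0 = 0)
S(l) = 7 (S(l) = 7 + 0 = 7)
P = 385751520 (P = 6*((-12542 + 6862)*(12807 - 24126)) = 6*(-5680*(-11319)) = 6*64291920 = 385751520)
D(r, d) = 7*r
sqrt(D(-37, -73 - 19) + P) = sqrt(7*(-37) + 385751520) = sqrt(-259 + 385751520) = sqrt(385751261)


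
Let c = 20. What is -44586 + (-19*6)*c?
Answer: -46866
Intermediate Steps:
-44586 + (-19*6)*c = -44586 - 19*6*20 = -44586 - 114*20 = -44586 - 2280 = -46866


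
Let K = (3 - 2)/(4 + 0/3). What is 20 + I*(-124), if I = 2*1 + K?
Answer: -259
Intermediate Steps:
K = 1/4 (K = 1/(4 + 0*(1/3)) = 1/(4 + 0) = 1/4 ≈ 0.25000)
I = 9/4 (I = 2*1 + 1/4 = 2 + 1/4 = 9/4 ≈ 2.2500)
20 + I*(-124) = 20 + (9/4)*(-124) = 20 - 279 = -259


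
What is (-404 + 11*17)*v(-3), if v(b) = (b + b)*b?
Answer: -3906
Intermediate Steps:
v(b) = 2*b**2 (v(b) = (2*b)*b = 2*b**2)
(-404 + 11*17)*v(-3) = (-404 + 11*17)*(2*(-3)**2) = (-404 + 187)*(2*9) = -217*18 = -3906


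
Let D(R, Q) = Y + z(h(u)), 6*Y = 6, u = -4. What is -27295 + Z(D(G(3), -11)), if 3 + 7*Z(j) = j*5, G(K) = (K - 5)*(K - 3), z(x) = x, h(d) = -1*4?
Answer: -191083/7 ≈ -27298.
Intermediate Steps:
h(d) = -4
G(K) = (-5 + K)*(-3 + K)
Y = 1 (Y = (1/6)*6 = 1)
D(R, Q) = -3 (D(R, Q) = 1 - 4 = -3)
Z(j) = -3/7 + 5*j/7 (Z(j) = -3/7 + (j*5)/7 = -3/7 + (5*j)/7 = -3/7 + 5*j/7)
-27295 + Z(D(G(3), -11)) = -27295 + (-3/7 + (5/7)*(-3)) = -27295 + (-3/7 - 15/7) = -27295 - 18/7 = -191083/7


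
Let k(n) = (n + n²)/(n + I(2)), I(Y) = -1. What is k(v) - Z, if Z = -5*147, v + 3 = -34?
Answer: 13299/19 ≈ 699.95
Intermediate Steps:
v = -37 (v = -3 - 34 = -37)
k(n) = (n + n²)/(-1 + n) (k(n) = (n + n²)/(n - 1) = (n + n²)/(-1 + n))
Z = -735
k(v) - Z = -37*(1 - 37)/(-1 - 37) - 1*(-735) = -37*(-36)/(-38) + 735 = -37*(-1/38)*(-36) + 735 = -666/19 + 735 = 13299/19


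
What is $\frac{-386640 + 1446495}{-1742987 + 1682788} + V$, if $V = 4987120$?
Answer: $\frac{300218577025}{60199} \approx 4.9871 \cdot 10^{6}$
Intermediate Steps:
$\frac{-386640 + 1446495}{-1742987 + 1682788} + V = \frac{-386640 + 1446495}{-1742987 + 1682788} + 4987120 = \frac{1059855}{-60199} + 4987120 = 1059855 \left(- \frac{1}{60199}\right) + 4987120 = - \frac{1059855}{60199} + 4987120 = \frac{300218577025}{60199}$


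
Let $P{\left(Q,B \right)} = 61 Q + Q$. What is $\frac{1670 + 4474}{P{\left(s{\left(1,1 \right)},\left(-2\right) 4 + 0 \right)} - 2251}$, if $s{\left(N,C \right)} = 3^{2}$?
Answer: $- \frac{6144}{1693} \approx -3.6291$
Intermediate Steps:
$s{\left(N,C \right)} = 9$
$P{\left(Q,B \right)} = 62 Q$
$\frac{1670 + 4474}{P{\left(s{\left(1,1 \right)},\left(-2\right) 4 + 0 \right)} - 2251} = \frac{1670 + 4474}{62 \cdot 9 - 2251} = \frac{6144}{558 - 2251} = \frac{6144}{-1693} = 6144 \left(- \frac{1}{1693}\right) = - \frac{6144}{1693}$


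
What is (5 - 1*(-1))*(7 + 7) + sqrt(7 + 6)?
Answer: 84 + sqrt(13) ≈ 87.606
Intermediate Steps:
(5 - 1*(-1))*(7 + 7) + sqrt(7 + 6) = (5 + 1)*14 + sqrt(13) = 6*14 + sqrt(13) = 84 + sqrt(13)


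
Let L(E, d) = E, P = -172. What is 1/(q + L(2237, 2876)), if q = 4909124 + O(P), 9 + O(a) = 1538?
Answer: 1/4912890 ≈ 2.0355e-7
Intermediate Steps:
O(a) = 1529 (O(a) = -9 + 1538 = 1529)
q = 4910653 (q = 4909124 + 1529 = 4910653)
1/(q + L(2237, 2876)) = 1/(4910653 + 2237) = 1/4912890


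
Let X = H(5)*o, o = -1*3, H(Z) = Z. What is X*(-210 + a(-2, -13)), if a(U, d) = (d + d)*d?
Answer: -1920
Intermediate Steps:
o = -3
a(U, d) = 2*d² (a(U, d) = (2*d)*d = 2*d²)
X = -15 (X = 5*(-3) = -15)
X*(-210 + a(-2, -13)) = -15*(-210 + 2*(-13)²) = -15*(-210 + 2*169) = -15*(-210 + 338) = -15*128 = -1920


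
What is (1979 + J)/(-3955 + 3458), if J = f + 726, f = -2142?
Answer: -563/497 ≈ -1.1328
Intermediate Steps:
J = -1416 (J = -2142 + 726 = -1416)
(1979 + J)/(-3955 + 3458) = (1979 - 1416)/(-3955 + 3458) = 563/(-497) = 563*(-1/497) = -563/497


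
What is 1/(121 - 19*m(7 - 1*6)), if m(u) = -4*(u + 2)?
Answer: 1/349 ≈ 0.0028653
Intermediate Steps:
m(u) = -8 - 4*u (m(u) = -4*(2 + u) = -8 - 4*u)
1/(121 - 19*m(7 - 1*6)) = 1/(121 - 19*(-8 - 4*(7 - 1*6))) = 1/(121 - 19*(-8 - 4*(7 - 6))) = 1/(121 - 19*(-8 - 4*1)) = 1/(121 - 19*(-8 - 4)) = 1/(121 - 19*(-12)) = 1/(121 + 228) = 1/349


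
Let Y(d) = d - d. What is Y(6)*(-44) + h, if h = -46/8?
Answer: -23/4 ≈ -5.7500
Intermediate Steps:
Y(d) = 0
h = -23/4 (h = -46*1/8 = -23/4 ≈ -5.7500)
Y(6)*(-44) + h = 0*(-44) - 23/4 = 0 - 23/4 = -23/4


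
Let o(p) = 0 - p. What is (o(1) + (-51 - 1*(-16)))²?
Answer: 1296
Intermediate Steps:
o(p) = -p
(o(1) + (-51 - 1*(-16)))² = (-1*1 + (-51 - 1*(-16)))² = (-1 + (-51 + 16))² = (-1 - 35)² = (-36)² = 1296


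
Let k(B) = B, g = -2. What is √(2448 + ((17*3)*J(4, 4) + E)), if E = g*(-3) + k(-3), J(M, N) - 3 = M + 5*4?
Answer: 2*√957 ≈ 61.871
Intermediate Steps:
J(M, N) = 23 + M (J(M, N) = 3 + (M + 5*4) = 3 + (M + 20) = 3 + (20 + M) = 23 + M)
E = 3 (E = -2*(-3) - 3 = 6 - 3 = 3)
√(2448 + ((17*3)*J(4, 4) + E)) = √(2448 + ((17*3)*(23 + 4) + 3)) = √(2448 + (51*27 + 3)) = √(2448 + (1377 + 3)) = √(2448 + 1380) = √3828 = 2*√957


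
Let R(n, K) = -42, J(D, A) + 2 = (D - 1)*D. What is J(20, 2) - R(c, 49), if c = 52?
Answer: 420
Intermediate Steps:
J(D, A) = -2 + D*(-1 + D) (J(D, A) = -2 + (D - 1)*D = -2 + (-1 + D)*D = -2 + D*(-1 + D))
J(20, 2) - R(c, 49) = (-2 + 20**2 - 1*20) - 1*(-42) = (-2 + 400 - 20) + 42 = 378 + 42 = 420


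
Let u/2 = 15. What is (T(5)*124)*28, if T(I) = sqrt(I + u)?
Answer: 3472*sqrt(35) ≈ 20541.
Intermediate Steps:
u = 30 (u = 2*15 = 30)
T(I) = sqrt(30 + I) (T(I) = sqrt(I + 30) = sqrt(30 + I))
(T(5)*124)*28 = (sqrt(30 + 5)*124)*28 = (sqrt(35)*124)*28 = (124*sqrt(35))*28 = 3472*sqrt(35)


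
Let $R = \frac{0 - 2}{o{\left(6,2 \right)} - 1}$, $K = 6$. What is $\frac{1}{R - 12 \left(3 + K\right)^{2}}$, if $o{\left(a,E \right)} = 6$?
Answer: $- \frac{5}{4862} \approx -0.0010284$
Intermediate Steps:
$R = - \frac{2}{5}$ ($R = \frac{0 - 2}{6 - 1} = - \frac{2}{5} \approx -0.4$)
$\frac{1}{R - 12 \left(3 + K\right)^{2}} = \frac{1}{- \frac{2}{5} - 12 \left(3 + 6\right)^{2}} = \frac{1}{- \frac{2}{5} - 12 \cdot 9^{2}} = \frac{1}{- \frac{2}{5} - 972} = \frac{1}{- \frac{4862}{5}} = - \frac{5}{4862}$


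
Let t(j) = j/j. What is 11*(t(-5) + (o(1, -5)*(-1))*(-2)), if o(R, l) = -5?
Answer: -99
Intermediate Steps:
t(j) = 1
11*(t(-5) + (o(1, -5)*(-1))*(-2)) = 11*(1 - 5*(-1)*(-2)) = 11*(1 + 5*(-2)) = 11*(1 - 10) = 11*(-9) = -99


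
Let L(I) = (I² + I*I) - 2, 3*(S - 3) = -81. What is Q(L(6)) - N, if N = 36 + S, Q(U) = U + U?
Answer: 128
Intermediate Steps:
S = -24 (S = 3 + (⅓)*(-81) = 3 - 27 = -24)
L(I) = -2 + 2*I² (L(I) = (I² + I²) - 2 = 2*I² - 2 = -2 + 2*I²)
Q(U) = 2*U
N = 12 (N = 36 - 24 = 12)
Q(L(6)) - N = 2*(-2 + 2*6²) - 1*12 = 2*(-2 + 2*36) - 12 = 2*(-2 + 72) - 12 = 2*70 - 12 = 140 - 12 = 128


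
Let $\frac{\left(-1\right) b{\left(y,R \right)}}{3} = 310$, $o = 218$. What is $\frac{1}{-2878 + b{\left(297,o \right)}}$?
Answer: $- \frac{1}{3808} \approx -0.00026261$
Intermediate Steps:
$b{\left(y,R \right)} = -930$ ($b{\left(y,R \right)} = \left(-3\right) 310 = -930$)
$\frac{1}{-2878 + b{\left(297,o \right)}} = \frac{1}{-2878 - 930} = \frac{1}{-3808} = - \frac{1}{3808}$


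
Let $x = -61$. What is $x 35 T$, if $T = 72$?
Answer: $-153720$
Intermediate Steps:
$x 35 T = \left(-61\right) 35 \cdot 72 = \left(-2135\right) 72 = -153720$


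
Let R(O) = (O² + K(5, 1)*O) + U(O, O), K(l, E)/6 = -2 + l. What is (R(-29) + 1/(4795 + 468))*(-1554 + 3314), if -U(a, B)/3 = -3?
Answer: 3038226400/5263 ≈ 5.7728e+5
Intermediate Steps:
U(a, B) = 9 (U(a, B) = -3*(-3) = 9)
K(l, E) = -12 + 6*l (K(l, E) = 6*(-2 + l) = -12 + 6*l)
R(O) = 9 + O² + 18*O (R(O) = (O² + (-12 + 6*5)*O) + 9 = (O² + (-12 + 30)*O) + 9 = (O² + 18*O) + 9 = 9 + O² + 18*O)
(R(-29) + 1/(4795 + 468))*(-1554 + 3314) = ((9 + (-29)² + 18*(-29)) + 1/(4795 + 468))*(-1554 + 3314) = ((9 + 841 - 522) + 1/5263)*1760 = (328 + 1/5263)*1760 = (1726265/5263)*1760 = 3038226400/5263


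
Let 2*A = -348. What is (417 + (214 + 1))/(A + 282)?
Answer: 158/27 ≈ 5.8519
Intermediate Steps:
A = -174 (A = (½)*(-348) = -174)
(417 + (214 + 1))/(A + 282) = (417 + (214 + 1))/(-174 + 282) = (417 + 215)/108 = 632*(1/108) = 158/27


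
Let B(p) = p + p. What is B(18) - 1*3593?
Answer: -3557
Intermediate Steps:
B(p) = 2*p
B(18) - 1*3593 = 2*18 - 1*3593 = 36 - 3593 = -3557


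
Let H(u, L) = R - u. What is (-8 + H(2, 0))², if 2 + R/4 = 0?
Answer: 324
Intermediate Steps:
R = -8 (R = -8 + 4*0 = -8 + 0 = -8)
H(u, L) = -8 - u
(-8 + H(2, 0))² = (-8 + (-8 - 1*2))² = (-8 + (-8 - 2))² = (-8 - 10)² = (-18)² = 324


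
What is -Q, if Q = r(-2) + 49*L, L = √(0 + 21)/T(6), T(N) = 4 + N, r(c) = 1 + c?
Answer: 1 - 49*√21/10 ≈ -21.455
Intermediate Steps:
L = √21/10 (L = √(0 + 21)/(4 + 6) = √21/10 ≈ 0.45826)
Q = -1 + 49*√21/10 (Q = (1 - 2) + 49*(√21/10) = -1 + 49*√21/10 ≈ 21.455)
-Q = -(-1 + 49*√21/10) = 1 - 49*√21/10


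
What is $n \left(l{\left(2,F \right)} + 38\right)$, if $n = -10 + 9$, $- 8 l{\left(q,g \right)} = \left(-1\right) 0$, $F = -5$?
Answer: $-38$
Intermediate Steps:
$l{\left(q,g \right)} = 0$ ($l{\left(q,g \right)} = - \frac{\left(-1\right) 0}{8} = \left(- \frac{1}{8}\right) 0 = 0$)
$n = -1$
$n \left(l{\left(2,F \right)} + 38\right) = - (0 + 38) = \left(-1\right) 38 = -38$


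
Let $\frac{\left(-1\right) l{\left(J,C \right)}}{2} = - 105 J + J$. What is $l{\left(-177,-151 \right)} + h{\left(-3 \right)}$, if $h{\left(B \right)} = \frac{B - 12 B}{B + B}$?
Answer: $- \frac{73643}{2} \approx -36822.0$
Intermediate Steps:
$l{\left(J,C \right)} = 208 J$ ($l{\left(J,C \right)} = - 2 \left(- 105 J + J\right) = - 2 \left(- 104 J\right) = 208 J$)
$h{\left(B \right)} = - \frac{11}{2}$ ($h{\left(B \right)} = \frac{\left(-11\right) B}{2 B} = - 11 B \frac{1}{2 B} = - \frac{11}{2}$)
$l{\left(-177,-151 \right)} + h{\left(-3 \right)} = 208 \left(-177\right) - \frac{11}{2} = -36816 - \frac{11}{2} = - \frac{73643}{2}$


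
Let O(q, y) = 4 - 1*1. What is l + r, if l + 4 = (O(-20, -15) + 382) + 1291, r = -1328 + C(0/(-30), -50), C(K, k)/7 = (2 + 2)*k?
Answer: -1056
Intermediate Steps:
C(K, k) = 28*k (C(K, k) = 7*((2 + 2)*k) = 7*(4*k) = 28*k)
r = -2728 (r = -1328 + 28*(-50) = -1328 - 1400 = -2728)
O(q, y) = 3 (O(q, y) = 4 - 1 = 3)
l = 1672 (l = -4 + ((3 + 382) + 1291) = -4 + (385 + 1291) = -4 + 1676 = 1672)
l + r = 1672 - 2728 = -1056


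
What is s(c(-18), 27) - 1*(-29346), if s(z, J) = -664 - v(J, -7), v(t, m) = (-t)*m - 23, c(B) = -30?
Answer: 28516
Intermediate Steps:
v(t, m) = -23 - m*t (v(t, m) = -m*t - 23 = -23 - m*t)
s(z, J) = -641 - 7*J (s(z, J) = -664 - (-23 - 1*(-7)*J) = -664 - (-23 + 7*J) = -664 + (23 - 7*J) = -641 - 7*J)
s(c(-18), 27) - 1*(-29346) = (-641 - 7*27) - 1*(-29346) = (-641 - 189) + 29346 = -830 + 29346 = 28516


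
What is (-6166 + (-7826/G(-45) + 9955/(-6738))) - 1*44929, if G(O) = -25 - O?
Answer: -867311611/16845 ≈ -51488.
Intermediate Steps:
(-6166 + (-7826/G(-45) + 9955/(-6738))) - 1*44929 = (-6166 + (-7826/(-25 - 1*(-45)) + 9955/(-6738))) - 1*44929 = (-6166 + (-7826/(-25 + 45) + 9955*(-1/6738))) - 44929 = (-6166 + (-7826/20 - 9955/6738)) - 44929 = (-6166 + (-7826*1/20 - 9955/6738)) - 44929 = (-6166 + (-3913/10 - 9955/6738)) - 44929 = (-6166 - 6616336/16845) - 44929 = -110482606/16845 - 44929 = -867311611/16845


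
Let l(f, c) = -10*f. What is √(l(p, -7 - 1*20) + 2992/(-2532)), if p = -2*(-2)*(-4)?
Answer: 2*√15909189/633 ≈ 12.602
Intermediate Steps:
p = -16 (p = 4*(-4) = -16)
√(l(p, -7 - 1*20) + 2992/(-2532)) = √(-10*(-16) + 2992/(-2532)) = √(160 + 2992*(-1/2532)) = √(160 - 748/633) = √(100532/633) = 2*√15909189/633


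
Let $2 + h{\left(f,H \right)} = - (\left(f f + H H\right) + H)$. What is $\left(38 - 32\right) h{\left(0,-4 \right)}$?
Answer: $-84$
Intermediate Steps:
$h{\left(f,H \right)} = -2 - H - H^{2} - f^{2}$ ($h{\left(f,H \right)} = -2 - \left(\left(f f + H H\right) + H\right) = -2 - \left(\left(f^{2} + H^{2}\right) + H\right) = -2 - \left(\left(H^{2} + f^{2}\right) + H\right) = -2 - \left(H + H^{2} + f^{2}\right) = -2 - H - H^{2} - f^{2}$)
$\left(38 - 32\right) h{\left(0,-4 \right)} = \left(38 - 32\right) \left(-2 - -4 - \left(-4\right)^{2} - 0^{2}\right) = 6 \left(-2 + 4 - 16 - 0\right) = 6 \left(-2 + 4 - 16 + 0\right) = 6 \left(-14\right) = -84$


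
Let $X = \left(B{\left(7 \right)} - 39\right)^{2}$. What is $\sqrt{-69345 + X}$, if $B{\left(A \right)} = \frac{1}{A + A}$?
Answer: $\frac{i \sqrt{13294595}}{14} \approx 260.44 i$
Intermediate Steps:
$B{\left(A \right)} = \frac{1}{2 A}$
$X = \frac{297025}{196}$ ($X = \left(\frac{1}{2 \cdot 7} - 39\right)^{2} = \left(\frac{1}{2} \cdot \frac{1}{7} - 39\right)^{2} = \left(\frac{1}{14} - 39\right)^{2} = \left(- \frac{545}{14}\right)^{2} = \frac{297025}{196} \approx 1515.4$)
$\sqrt{-69345 + X} = \sqrt{-69345 + \frac{297025}{196}} = \sqrt{- \frac{13294595}{196}} = \frac{i \sqrt{13294595}}{14}$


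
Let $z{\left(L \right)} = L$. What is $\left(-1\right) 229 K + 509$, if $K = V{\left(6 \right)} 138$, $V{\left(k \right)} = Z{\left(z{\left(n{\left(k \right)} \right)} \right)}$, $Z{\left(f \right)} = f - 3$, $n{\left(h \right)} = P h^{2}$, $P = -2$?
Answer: $2370659$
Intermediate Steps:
$n{\left(h \right)} = - 2 h^{2}$
$Z{\left(f \right)} = -3 + f$
$V{\left(k \right)} = -3 - 2 k^{2}$
$K = -10350$ ($K = \left(-3 - 2 \cdot 6^{2}\right) 138 = \left(-3 - 72\right) 138 = \left(-75\right) 138 = -10350$)
$\left(-1\right) 229 K + 509 = \left(-1\right) 229 \left(-10350\right) + 509 = \left(-229\right) \left(-10350\right) + 509 = 2370150 + 509 = 2370659$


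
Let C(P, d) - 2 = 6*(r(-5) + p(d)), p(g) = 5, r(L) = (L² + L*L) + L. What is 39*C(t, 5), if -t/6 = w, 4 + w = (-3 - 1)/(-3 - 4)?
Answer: 11778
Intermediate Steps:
r(L) = L + 2*L² (r(L) = (L² + L²) + L = 2*L² + L = L + 2*L²)
w = -24/7 (w = -4 + (-3 - 1)/(-3 - 4) = -4 - 4/(-7) = -4 - 4*(-⅐) = -4 + 4/7 = -24/7 ≈ -3.4286)
t = 144/7 (t = -6*(-24/7) = 144/7 ≈ 20.571)
C(P, d) = 302 (C(P, d) = 2 + 6*(-5*(1 + 2*(-5)) + 5) = 2 + 6*(-5*(1 - 10) + 5) = 2 + 6*(-5*(-9) + 5) = 2 + 6*(45 + 5) = 2 + 6*50 = 2 + 300 = 302)
39*C(t, 5) = 39*302 = 11778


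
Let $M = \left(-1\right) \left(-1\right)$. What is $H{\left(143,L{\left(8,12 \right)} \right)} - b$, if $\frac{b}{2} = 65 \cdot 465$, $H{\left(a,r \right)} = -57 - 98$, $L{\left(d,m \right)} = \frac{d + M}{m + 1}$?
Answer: $-60605$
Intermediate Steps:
$M = 1$
$L{\left(d,m \right)} = \frac{1 + d}{1 + m}$ ($L{\left(d,m \right)} = \frac{d + 1}{m + 1} = \frac{1 + d}{1 + m}$)
$H{\left(a,r \right)} = -155$
$b = 60450$ ($b = 2 \cdot 65 \cdot 465 = 2 \cdot 30225 = 60450$)
$H{\left(143,L{\left(8,12 \right)} \right)} - b = -155 - 60450 = -60605$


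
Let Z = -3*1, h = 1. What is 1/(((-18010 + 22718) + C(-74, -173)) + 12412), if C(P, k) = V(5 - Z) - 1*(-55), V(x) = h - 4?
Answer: 1/17172 ≈ 5.8234e-5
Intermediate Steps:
Z = -3
V(x) = -3 (V(x) = 1 - 4 = -3)
C(P, k) = 52 (C(P, k) = -3 - 1*(-55) = -3 + 55 = 52)
1/(((-18010 + 22718) + C(-74, -173)) + 12412) = 1/(((-18010 + 22718) + 52) + 12412) = 1/((4708 + 52) + 12412) = 1/(4760 + 12412) = 1/17172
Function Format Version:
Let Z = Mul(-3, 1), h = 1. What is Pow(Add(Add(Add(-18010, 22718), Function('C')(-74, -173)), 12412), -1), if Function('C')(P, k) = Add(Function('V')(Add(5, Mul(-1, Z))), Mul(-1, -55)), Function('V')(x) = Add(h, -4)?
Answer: Rational(1, 17172) ≈ 5.8234e-5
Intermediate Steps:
Z = -3
Function('V')(x) = -3 (Function('V')(x) = Add(1, -4) = -3)
Function('C')(P, k) = 52 (Function('C')(P, k) = Add(-3, Mul(-1, -55)) = Add(-3, 55) = 52)
Pow(Add(Add(Add(-18010, 22718), Function('C')(-74, -173)), 12412), -1) = Pow(Add(Add(Add(-18010, 22718), 52), 12412), -1) = Pow(Add(Add(4708, 52), 12412), -1) = Pow(Add(4760, 12412), -1) = Pow(17172, -1) = Rational(1, 17172)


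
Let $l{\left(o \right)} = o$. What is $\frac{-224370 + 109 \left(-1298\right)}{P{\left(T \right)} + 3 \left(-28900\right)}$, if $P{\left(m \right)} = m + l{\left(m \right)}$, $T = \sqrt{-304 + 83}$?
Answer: $\frac{466461300}{110542513} + \frac{182926 i \sqrt{221}}{1879222721} \approx 4.2197 + 0.0014471 i$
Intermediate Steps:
$T = i \sqrt{221}$ ($T = \sqrt{-221} = i \sqrt{221} \approx 14.866 i$)
$P{\left(m \right)} = 2 m$ ($P{\left(m \right)} = m + m = 2 m$)
$\frac{-224370 + 109 \left(-1298\right)}{P{\left(T \right)} + 3 \left(-28900\right)} = \frac{-224370 + 109 \left(-1298\right)}{2 i \sqrt{221} + 3 \left(-28900\right)} = \frac{-224370 - 141482}{2 i \sqrt{221} - 86700} = - \frac{365852}{-86700 + 2 i \sqrt{221}}$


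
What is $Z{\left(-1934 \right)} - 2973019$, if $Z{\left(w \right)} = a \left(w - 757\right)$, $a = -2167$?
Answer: $2858378$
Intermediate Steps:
$Z{\left(w \right)} = 1640419 - 2167 w$ ($Z{\left(w \right)} = - 2167 \left(w - 757\right) = - 2167 \left(-757 + w\right) = 1640419 - 2167 w$)
$Z{\left(-1934 \right)} - 2973019 = \left(1640419 - -4190978\right) - 2973019 = \left(1640419 + 4190978\right) - 2973019 = 5831397 - 2973019 = 2858378$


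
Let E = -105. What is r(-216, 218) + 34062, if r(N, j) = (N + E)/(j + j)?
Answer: 14850711/436 ≈ 34061.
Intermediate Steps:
r(N, j) = (-105 + N)/(2*j) (r(N, j) = (N - 105)/(j + j) = (-105 + N)/((2*j)) = (-105 + N)*(1/(2*j)) = (-105 + N)/(2*j))
r(-216, 218) + 34062 = (½)*(-105 - 216)/218 + 34062 = (½)*(1/218)*(-321) + 34062 = -321/436 + 34062 = 14850711/436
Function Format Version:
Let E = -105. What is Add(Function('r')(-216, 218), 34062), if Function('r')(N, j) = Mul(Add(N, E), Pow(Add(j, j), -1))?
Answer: Rational(14850711, 436) ≈ 34061.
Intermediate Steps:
Function('r')(N, j) = Mul(Rational(1, 2), Pow(j, -1), Add(-105, N)) (Function('r')(N, j) = Mul(Add(N, -105), Pow(Add(j, j), -1)) = Mul(Add(-105, N), Pow(Mul(2, j), -1)) = Mul(Add(-105, N), Mul(Rational(1, 2), Pow(j, -1))) = Mul(Rational(1, 2), Pow(j, -1), Add(-105, N)))
Add(Function('r')(-216, 218), 34062) = Add(Mul(Rational(1, 2), Pow(218, -1), Add(-105, -216)), 34062) = Add(Mul(Rational(1, 2), Rational(1, 218), -321), 34062) = Add(Rational(-321, 436), 34062) = Rational(14850711, 436)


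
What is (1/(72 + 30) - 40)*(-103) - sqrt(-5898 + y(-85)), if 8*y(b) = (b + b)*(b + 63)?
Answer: 420137/102 - I*sqrt(21722)/2 ≈ 4119.0 - 73.692*I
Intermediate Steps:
y(b) = b*(63 + b)/4 (y(b) = ((b + b)*(b + 63))/8 = ((2*b)*(63 + b))/8 = (2*b*(63 + b))/8 = b*(63 + b)/4)
(1/(72 + 30) - 40)*(-103) - sqrt(-5898 + y(-85)) = (1/(72 + 30) - 40)*(-103) - sqrt(-5898 + (1/4)*(-85)*(63 - 85)) = (1/102 - 40)*(-103) - sqrt(-5898 + (1/4)*(-85)*(-22)) = (1/102 - 40)*(-103) - sqrt(-5898 + 935/2) = -4079/102*(-103) - sqrt(-10861/2) = 420137/102 - I*sqrt(21722)/2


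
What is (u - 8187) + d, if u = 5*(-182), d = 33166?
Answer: 24069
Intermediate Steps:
u = -910
(u - 8187) + d = (-910 - 8187) + 33166 = -9097 + 33166 = 24069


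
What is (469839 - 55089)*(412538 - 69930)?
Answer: 142096668000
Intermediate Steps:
(469839 - 55089)*(412538 - 69930) = 414750*342608 = 142096668000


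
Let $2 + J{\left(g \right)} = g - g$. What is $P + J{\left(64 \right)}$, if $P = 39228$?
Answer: $39226$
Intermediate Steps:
$J{\left(g \right)} = -2$ ($J{\left(g \right)} = -2 + \left(g - g\right) = -2 + 0 = -2$)
$P + J{\left(64 \right)} = 39228 - 2 = 39226$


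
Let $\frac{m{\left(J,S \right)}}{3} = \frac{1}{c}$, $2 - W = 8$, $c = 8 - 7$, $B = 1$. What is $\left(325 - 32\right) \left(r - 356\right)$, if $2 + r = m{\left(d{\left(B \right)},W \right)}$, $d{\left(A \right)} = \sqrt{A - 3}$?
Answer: $-104015$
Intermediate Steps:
$c = 1$ ($c = 8 - 7 = 1$)
$d{\left(A \right)} = \sqrt{-3 + A}$
$W = -6$ ($W = 2 - 8 = -6$)
$m{\left(J,S \right)} = 3$ ($m{\left(J,S \right)} = \frac{3}{1} = 3 \cdot 1 = 3$)
$r = 1$ ($r = -2 + 3 = 1$)
$\left(325 - 32\right) \left(r - 356\right) = \left(325 - 32\right) \left(1 - 356\right) = 293 \left(-355\right) = -104015$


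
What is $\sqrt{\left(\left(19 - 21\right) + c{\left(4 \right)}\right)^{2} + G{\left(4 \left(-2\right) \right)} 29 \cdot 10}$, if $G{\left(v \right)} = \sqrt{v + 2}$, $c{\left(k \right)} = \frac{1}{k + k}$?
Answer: $\frac{\sqrt{225 + 18560 i \sqrt{6}}}{8} \approx 18.893 + 18.8 i$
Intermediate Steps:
$c{\left(k \right)} = \frac{1}{2 k}$
$G{\left(v \right)} = \sqrt{2 + v}$
$\sqrt{\left(\left(19 - 21\right) + c{\left(4 \right)}\right)^{2} + G{\left(4 \left(-2\right) \right)} 29 \cdot 10} = \sqrt{\left(\left(19 - 21\right) + \frac{1}{2 \cdot 4}\right)^{2} + \sqrt{2 + 4 \left(-2\right)} 29 \cdot 10} = \sqrt{\left(-2 + \frac{1}{2} \cdot \frac{1}{4}\right)^{2} + \sqrt{2 - 8} \cdot 290} = \sqrt{\left(-2 + \frac{1}{8}\right)^{2} + \sqrt{-6} \cdot 290} = \sqrt{\left(- \frac{15}{8}\right)^{2} + i \sqrt{6} \cdot 290} = \sqrt{\frac{225}{64} + 290 i \sqrt{6}}$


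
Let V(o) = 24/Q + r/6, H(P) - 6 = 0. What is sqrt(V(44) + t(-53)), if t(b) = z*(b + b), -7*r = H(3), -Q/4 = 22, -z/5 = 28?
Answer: 2*sqrt(21995974)/77 ≈ 121.82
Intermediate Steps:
z = -140 (z = -5*28 = -140)
H(P) = 6 (H(P) = 6 + 0 = 6)
Q = -88 (Q = -4*22 = -88)
r = -6/7 (r = -1/7*6 = -6/7 ≈ -0.85714)
t(b) = -280*b (t(b) = -140*(b + b) = -280*b)
V(o) = -32/77 (V(o) = 24/(-88) - 6/7/6 = 24*(-1/88) - 6/7*1/6 = -3/11 - 1/7 = -32/77)
sqrt(V(44) + t(-53)) = sqrt(-32/77 - 280*(-53)) = sqrt(-32/77 + 14840) = sqrt(1142648/77) = 2*sqrt(21995974)/77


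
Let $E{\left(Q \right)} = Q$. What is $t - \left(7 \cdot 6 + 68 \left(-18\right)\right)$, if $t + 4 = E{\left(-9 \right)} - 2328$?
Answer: $-1159$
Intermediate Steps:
$t = -2341$ ($t = -4 - 2337 = -2341$)
$t - \left(7 \cdot 6 + 68 \left(-18\right)\right) = -2341 - \left(7 \cdot 6 + 68 \left(-18\right)\right) = -2341 - \left(42 - 1224\right) = -2341 - -1182 = -2341 + 1182 = -1159$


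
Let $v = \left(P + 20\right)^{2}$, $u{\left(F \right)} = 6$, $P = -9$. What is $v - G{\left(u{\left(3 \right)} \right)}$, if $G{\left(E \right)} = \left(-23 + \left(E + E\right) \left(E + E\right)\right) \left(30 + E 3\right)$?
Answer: $-5687$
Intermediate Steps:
$G{\left(E \right)} = \left(-23 + 4 E^{2}\right) \left(30 + 3 E\right)$ ($G{\left(E \right)} = \left(-23 + 2 E 2 E\right) \left(30 + 3 E\right) = \left(-23 + 4 E^{2}\right) \left(30 + 3 E\right)$)
$v = 121$ ($v = \left(-9 + 20\right)^{2} = 11^{2} = 121$)
$v - G{\left(u{\left(3 \right)} \right)} = 121 - \left(-690 - 414 + 12 \cdot 6^{3} + 120 \cdot 6^{2}\right) = 121 - \left(-690 - 414 + 12 \cdot 216 + 120 \cdot 36\right) = 121 - \left(-690 - 414 + 2592 + 4320\right) = 121 - 5808 = -5687$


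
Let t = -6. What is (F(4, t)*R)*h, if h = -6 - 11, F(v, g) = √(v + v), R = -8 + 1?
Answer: 238*√2 ≈ 336.58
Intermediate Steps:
R = -7
F(v, g) = √2*√v (F(v, g) = √(2*v) = √2*√v)
h = -17
(F(4, t)*R)*h = ((√2*√4)*(-7))*(-17) = ((√2*2)*(-7))*(-17) = ((2*√2)*(-7))*(-17) = -14*√2*(-17) = 238*√2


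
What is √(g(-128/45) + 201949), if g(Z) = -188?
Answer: √201761 ≈ 449.18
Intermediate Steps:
√(g(-128/45) + 201949) = √(-188 + 201949) = √201761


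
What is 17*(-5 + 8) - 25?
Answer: 26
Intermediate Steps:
17*(-5 + 8) - 25 = 17*3 - 25 = 51 - 25 = 26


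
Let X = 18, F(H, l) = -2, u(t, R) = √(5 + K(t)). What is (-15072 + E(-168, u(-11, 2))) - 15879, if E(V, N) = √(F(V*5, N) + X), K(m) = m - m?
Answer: -30947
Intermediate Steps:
K(m) = 0
u(t, R) = √5 (u(t, R) = √(5 + 0) = √5)
E(V, N) = 4 (E(V, N) = √(-2 + 18) = √16 = 4)
(-15072 + E(-168, u(-11, 2))) - 15879 = (-15072 + 4) - 15879 = -15068 - 15879 = -30947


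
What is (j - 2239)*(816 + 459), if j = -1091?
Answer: -4245750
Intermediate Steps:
(j - 2239)*(816 + 459) = (-1091 - 2239)*(816 + 459) = -3330*1275 = -4245750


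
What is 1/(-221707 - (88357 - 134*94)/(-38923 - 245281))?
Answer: -284204/63009940467 ≈ -4.5105e-6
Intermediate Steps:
1/(-221707 - (88357 - 134*94)/(-38923 - 245281)) = 1/(-221707 - (88357 - 12596)/(-284204)) = 1/(-221707 - 75761*(-1)/284204) = 1/(-221707 - 1*(-75761/284204)) = 1/(-221707 + 75761/284204) = 1/(-63009940467/284204) = -284204/63009940467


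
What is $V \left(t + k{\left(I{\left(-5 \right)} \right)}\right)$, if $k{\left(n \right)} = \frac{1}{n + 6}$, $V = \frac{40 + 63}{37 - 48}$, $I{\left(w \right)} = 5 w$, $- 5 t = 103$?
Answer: $\frac{202086}{1045} \approx 193.38$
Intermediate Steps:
$t = - \frac{103}{5}$ ($t = \left(- \frac{1}{5}\right) 103 = - \frac{103}{5} \approx -20.6$)
$V = - \frac{103}{11}$ ($V = \frac{103}{-11} = 103 \left(- \frac{1}{11}\right) = - \frac{103}{11} \approx -9.3636$)
$k{\left(n \right)} = \frac{1}{6 + n}$
$V \left(t + k{\left(I{\left(-5 \right)} \right)}\right) = - \frac{103 \left(- \frac{103}{5} + \frac{1}{6 + 5 \left(-5\right)}\right)}{11} = - \frac{103 \left(- \frac{103}{5} + \frac{1}{6 - 25}\right)}{11} = - \frac{103 \left(- \frac{103}{5} + \frac{1}{-19}\right)}{11} = - \frac{103 \left(- \frac{103}{5} - \frac{1}{19}\right)}{11} = \left(- \frac{103}{11}\right) \left(- \frac{1962}{95}\right) = \frac{202086}{1045}$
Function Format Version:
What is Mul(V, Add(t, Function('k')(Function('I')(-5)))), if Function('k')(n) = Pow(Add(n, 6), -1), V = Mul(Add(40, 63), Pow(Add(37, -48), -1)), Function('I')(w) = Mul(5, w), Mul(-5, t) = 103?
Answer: Rational(202086, 1045) ≈ 193.38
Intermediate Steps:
t = Rational(-103, 5) (t = Mul(Rational(-1, 5), 103) = Rational(-103, 5) ≈ -20.600)
V = Rational(-103, 11) (V = Mul(103, Pow(-11, -1)) = Mul(103, Rational(-1, 11)) = Rational(-103, 11) ≈ -9.3636)
Function('k')(n) = Pow(Add(6, n), -1)
Mul(V, Add(t, Function('k')(Function('I')(-5)))) = Mul(Rational(-103, 11), Add(Rational(-103, 5), Pow(Add(6, Mul(5, -5)), -1))) = Mul(Rational(-103, 11), Add(Rational(-103, 5), Pow(Add(6, -25), -1))) = Mul(Rational(-103, 11), Add(Rational(-103, 5), Pow(-19, -1))) = Mul(Rational(-103, 11), Add(Rational(-103, 5), Rational(-1, 19))) = Mul(Rational(-103, 11), Rational(-1962, 95)) = Rational(202086, 1045)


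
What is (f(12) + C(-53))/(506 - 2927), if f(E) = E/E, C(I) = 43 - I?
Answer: -97/2421 ≈ -0.040066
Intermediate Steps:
f(E) = 1
(f(12) + C(-53))/(506 - 2927) = (1 + (43 - 1*(-53)))/(506 - 2927) = (1 + (43 + 53))/(-2421) = (1 + 96)*(-1/2421) = 97*(-1/2421) = -97/2421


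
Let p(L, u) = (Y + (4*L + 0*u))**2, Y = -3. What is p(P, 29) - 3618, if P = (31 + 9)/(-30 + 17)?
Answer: -571841/169 ≈ -3383.7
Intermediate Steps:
P = -40/13 (P = 40/(-13) = 40*(-1/13) = -40/13 ≈ -3.0769)
p(L, u) = (-3 + 4*L)**2 (p(L, u) = (-3 + (4*L + 0*u))**2 = (-3 + (4*L + 0))**2 = (-3 + 4*L)**2)
p(P, 29) - 3618 = (-3 + 4*(-40/13))**2 - 3618 = (-3 - 160/13)**2 - 3618 = (-199/13)**2 - 3618 = 39601/169 - 3618 = -571841/169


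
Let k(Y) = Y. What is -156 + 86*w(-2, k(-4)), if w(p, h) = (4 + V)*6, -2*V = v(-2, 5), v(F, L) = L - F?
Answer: 102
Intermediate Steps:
V = -7/2 (V = -(5 - 1*(-2))/2 = -(5 + 2)/2 = -½*7 = -7/2 ≈ -3.5000)
w(p, h) = 3 (w(p, h) = (4 - 7/2)*6 = (½)*6 = 3)
-156 + 86*w(-2, k(-4)) = -156 + 86*3 = -156 + 258 = 102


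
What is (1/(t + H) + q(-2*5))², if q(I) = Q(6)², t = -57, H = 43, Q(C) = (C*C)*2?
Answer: 5267130625/196 ≈ 2.6873e+7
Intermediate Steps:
Q(C) = 2*C² (Q(C) = C²*2 = 2*C²)
q(I) = 5184 (q(I) = (2*6²)² = (2*36)² = 72² = 5184)
(1/(t + H) + q(-2*5))² = (1/(-57 + 43) + 5184)² = (1/(-14) + 5184)² = (-1/14 + 5184)² = (72575/14)² = 5267130625/196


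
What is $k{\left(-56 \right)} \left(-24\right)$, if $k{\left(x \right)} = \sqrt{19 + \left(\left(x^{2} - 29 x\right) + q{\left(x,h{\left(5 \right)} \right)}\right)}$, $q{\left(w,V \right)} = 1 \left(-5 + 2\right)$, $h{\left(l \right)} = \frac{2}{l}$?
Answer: $- 48 \sqrt{1194} \approx -1658.6$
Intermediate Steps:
$q{\left(w,V \right)} = -3$ ($q{\left(w,V \right)} = 1 \left(-3\right) = -3$)
$k{\left(x \right)} = \sqrt{16 + x^{2} - 29 x}$ ($k{\left(x \right)} = \sqrt{19 - \left(3 - x^{2} + 29 x\right)} = \sqrt{16 + x^{2} - 29 x}$)
$k{\left(-56 \right)} \left(-24\right) = \sqrt{16 + \left(-56\right)^{2} - -1624} \left(-24\right) = \sqrt{16 + 3136 + 1624} \left(-24\right) = \sqrt{4776} \left(-24\right) = 2 \sqrt{1194} \left(-24\right) = - 48 \sqrt{1194}$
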